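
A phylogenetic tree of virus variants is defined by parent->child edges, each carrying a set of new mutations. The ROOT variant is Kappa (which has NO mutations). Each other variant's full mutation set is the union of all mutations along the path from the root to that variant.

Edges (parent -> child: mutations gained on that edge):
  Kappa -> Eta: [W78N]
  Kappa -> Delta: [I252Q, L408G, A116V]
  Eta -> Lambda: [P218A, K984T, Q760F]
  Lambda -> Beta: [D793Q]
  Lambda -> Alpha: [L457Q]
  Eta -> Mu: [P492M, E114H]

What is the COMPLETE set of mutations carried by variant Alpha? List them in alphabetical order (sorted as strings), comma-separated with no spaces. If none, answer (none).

At Kappa: gained [] -> total []
At Eta: gained ['W78N'] -> total ['W78N']
At Lambda: gained ['P218A', 'K984T', 'Q760F'] -> total ['K984T', 'P218A', 'Q760F', 'W78N']
At Alpha: gained ['L457Q'] -> total ['K984T', 'L457Q', 'P218A', 'Q760F', 'W78N']

Answer: K984T,L457Q,P218A,Q760F,W78N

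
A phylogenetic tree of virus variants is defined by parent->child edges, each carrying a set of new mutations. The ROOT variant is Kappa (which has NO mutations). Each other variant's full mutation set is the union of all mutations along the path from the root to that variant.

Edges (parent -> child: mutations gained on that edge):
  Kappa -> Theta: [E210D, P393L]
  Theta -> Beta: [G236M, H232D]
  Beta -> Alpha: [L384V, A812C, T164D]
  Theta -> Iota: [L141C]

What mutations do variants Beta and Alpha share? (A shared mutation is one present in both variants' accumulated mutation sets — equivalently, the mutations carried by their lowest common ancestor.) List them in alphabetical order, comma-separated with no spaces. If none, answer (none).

Answer: E210D,G236M,H232D,P393L

Derivation:
Accumulating mutations along path to Beta:
  At Kappa: gained [] -> total []
  At Theta: gained ['E210D', 'P393L'] -> total ['E210D', 'P393L']
  At Beta: gained ['G236M', 'H232D'] -> total ['E210D', 'G236M', 'H232D', 'P393L']
Mutations(Beta) = ['E210D', 'G236M', 'H232D', 'P393L']
Accumulating mutations along path to Alpha:
  At Kappa: gained [] -> total []
  At Theta: gained ['E210D', 'P393L'] -> total ['E210D', 'P393L']
  At Beta: gained ['G236M', 'H232D'] -> total ['E210D', 'G236M', 'H232D', 'P393L']
  At Alpha: gained ['L384V', 'A812C', 'T164D'] -> total ['A812C', 'E210D', 'G236M', 'H232D', 'L384V', 'P393L', 'T164D']
Mutations(Alpha) = ['A812C', 'E210D', 'G236M', 'H232D', 'L384V', 'P393L', 'T164D']
Intersection: ['E210D', 'G236M', 'H232D', 'P393L'] ∩ ['A812C', 'E210D', 'G236M', 'H232D', 'L384V', 'P393L', 'T164D'] = ['E210D', 'G236M', 'H232D', 'P393L']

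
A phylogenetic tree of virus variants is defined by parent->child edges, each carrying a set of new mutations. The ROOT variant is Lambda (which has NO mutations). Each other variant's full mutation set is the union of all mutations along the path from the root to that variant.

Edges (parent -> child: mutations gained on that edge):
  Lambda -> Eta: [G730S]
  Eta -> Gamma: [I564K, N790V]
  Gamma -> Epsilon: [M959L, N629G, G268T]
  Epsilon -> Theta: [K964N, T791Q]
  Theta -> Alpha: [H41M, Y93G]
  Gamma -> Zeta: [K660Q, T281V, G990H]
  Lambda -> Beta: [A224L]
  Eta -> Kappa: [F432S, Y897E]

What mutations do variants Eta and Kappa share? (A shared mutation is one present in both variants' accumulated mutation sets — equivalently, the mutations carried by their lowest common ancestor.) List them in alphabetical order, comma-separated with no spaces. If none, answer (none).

Accumulating mutations along path to Eta:
  At Lambda: gained [] -> total []
  At Eta: gained ['G730S'] -> total ['G730S']
Mutations(Eta) = ['G730S']
Accumulating mutations along path to Kappa:
  At Lambda: gained [] -> total []
  At Eta: gained ['G730S'] -> total ['G730S']
  At Kappa: gained ['F432S', 'Y897E'] -> total ['F432S', 'G730S', 'Y897E']
Mutations(Kappa) = ['F432S', 'G730S', 'Y897E']
Intersection: ['G730S'] ∩ ['F432S', 'G730S', 'Y897E'] = ['G730S']

Answer: G730S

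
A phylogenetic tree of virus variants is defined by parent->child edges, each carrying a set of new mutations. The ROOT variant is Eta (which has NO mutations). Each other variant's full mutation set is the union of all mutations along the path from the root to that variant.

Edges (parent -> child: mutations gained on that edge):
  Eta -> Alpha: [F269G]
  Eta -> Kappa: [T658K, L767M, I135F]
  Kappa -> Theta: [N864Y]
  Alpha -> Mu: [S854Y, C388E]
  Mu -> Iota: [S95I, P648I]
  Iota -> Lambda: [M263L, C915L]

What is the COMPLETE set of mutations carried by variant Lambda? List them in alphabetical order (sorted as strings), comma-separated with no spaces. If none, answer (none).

At Eta: gained [] -> total []
At Alpha: gained ['F269G'] -> total ['F269G']
At Mu: gained ['S854Y', 'C388E'] -> total ['C388E', 'F269G', 'S854Y']
At Iota: gained ['S95I', 'P648I'] -> total ['C388E', 'F269G', 'P648I', 'S854Y', 'S95I']
At Lambda: gained ['M263L', 'C915L'] -> total ['C388E', 'C915L', 'F269G', 'M263L', 'P648I', 'S854Y', 'S95I']

Answer: C388E,C915L,F269G,M263L,P648I,S854Y,S95I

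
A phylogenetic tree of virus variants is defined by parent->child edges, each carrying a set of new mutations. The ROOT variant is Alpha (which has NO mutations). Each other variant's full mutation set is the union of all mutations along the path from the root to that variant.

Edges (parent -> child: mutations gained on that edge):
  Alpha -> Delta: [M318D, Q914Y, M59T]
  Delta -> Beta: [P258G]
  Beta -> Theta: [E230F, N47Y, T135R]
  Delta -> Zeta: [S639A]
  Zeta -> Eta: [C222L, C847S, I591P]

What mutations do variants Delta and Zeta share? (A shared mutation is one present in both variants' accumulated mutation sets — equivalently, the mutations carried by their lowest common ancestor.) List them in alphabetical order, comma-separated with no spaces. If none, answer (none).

Answer: M318D,M59T,Q914Y

Derivation:
Accumulating mutations along path to Delta:
  At Alpha: gained [] -> total []
  At Delta: gained ['M318D', 'Q914Y', 'M59T'] -> total ['M318D', 'M59T', 'Q914Y']
Mutations(Delta) = ['M318D', 'M59T', 'Q914Y']
Accumulating mutations along path to Zeta:
  At Alpha: gained [] -> total []
  At Delta: gained ['M318D', 'Q914Y', 'M59T'] -> total ['M318D', 'M59T', 'Q914Y']
  At Zeta: gained ['S639A'] -> total ['M318D', 'M59T', 'Q914Y', 'S639A']
Mutations(Zeta) = ['M318D', 'M59T', 'Q914Y', 'S639A']
Intersection: ['M318D', 'M59T', 'Q914Y'] ∩ ['M318D', 'M59T', 'Q914Y', 'S639A'] = ['M318D', 'M59T', 'Q914Y']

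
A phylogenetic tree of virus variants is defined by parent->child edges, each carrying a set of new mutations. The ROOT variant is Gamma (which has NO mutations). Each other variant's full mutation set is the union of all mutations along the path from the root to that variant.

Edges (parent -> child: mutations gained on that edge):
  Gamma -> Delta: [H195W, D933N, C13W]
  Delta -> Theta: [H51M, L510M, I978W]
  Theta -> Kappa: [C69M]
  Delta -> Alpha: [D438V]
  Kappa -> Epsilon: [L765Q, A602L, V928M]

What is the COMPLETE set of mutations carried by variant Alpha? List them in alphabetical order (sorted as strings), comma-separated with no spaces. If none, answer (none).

Answer: C13W,D438V,D933N,H195W

Derivation:
At Gamma: gained [] -> total []
At Delta: gained ['H195W', 'D933N', 'C13W'] -> total ['C13W', 'D933N', 'H195W']
At Alpha: gained ['D438V'] -> total ['C13W', 'D438V', 'D933N', 'H195W']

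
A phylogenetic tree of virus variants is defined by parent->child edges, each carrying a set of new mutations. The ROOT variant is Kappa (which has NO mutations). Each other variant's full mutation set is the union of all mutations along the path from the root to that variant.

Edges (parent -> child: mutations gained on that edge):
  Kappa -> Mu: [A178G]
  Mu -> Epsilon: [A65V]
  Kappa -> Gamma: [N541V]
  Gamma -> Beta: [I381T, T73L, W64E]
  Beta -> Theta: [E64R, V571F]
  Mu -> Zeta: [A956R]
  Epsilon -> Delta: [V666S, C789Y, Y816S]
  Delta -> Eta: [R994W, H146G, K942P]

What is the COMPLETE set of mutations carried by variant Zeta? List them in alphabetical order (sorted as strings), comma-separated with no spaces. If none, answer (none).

At Kappa: gained [] -> total []
At Mu: gained ['A178G'] -> total ['A178G']
At Zeta: gained ['A956R'] -> total ['A178G', 'A956R']

Answer: A178G,A956R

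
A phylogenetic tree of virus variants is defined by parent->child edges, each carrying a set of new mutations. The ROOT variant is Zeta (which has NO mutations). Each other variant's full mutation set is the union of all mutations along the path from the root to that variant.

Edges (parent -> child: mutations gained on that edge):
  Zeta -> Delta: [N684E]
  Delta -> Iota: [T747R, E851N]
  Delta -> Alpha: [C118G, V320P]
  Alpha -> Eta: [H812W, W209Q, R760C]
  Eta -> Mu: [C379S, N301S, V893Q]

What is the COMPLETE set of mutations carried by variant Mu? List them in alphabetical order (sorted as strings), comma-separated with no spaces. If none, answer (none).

At Zeta: gained [] -> total []
At Delta: gained ['N684E'] -> total ['N684E']
At Alpha: gained ['C118G', 'V320P'] -> total ['C118G', 'N684E', 'V320P']
At Eta: gained ['H812W', 'W209Q', 'R760C'] -> total ['C118G', 'H812W', 'N684E', 'R760C', 'V320P', 'W209Q']
At Mu: gained ['C379S', 'N301S', 'V893Q'] -> total ['C118G', 'C379S', 'H812W', 'N301S', 'N684E', 'R760C', 'V320P', 'V893Q', 'W209Q']

Answer: C118G,C379S,H812W,N301S,N684E,R760C,V320P,V893Q,W209Q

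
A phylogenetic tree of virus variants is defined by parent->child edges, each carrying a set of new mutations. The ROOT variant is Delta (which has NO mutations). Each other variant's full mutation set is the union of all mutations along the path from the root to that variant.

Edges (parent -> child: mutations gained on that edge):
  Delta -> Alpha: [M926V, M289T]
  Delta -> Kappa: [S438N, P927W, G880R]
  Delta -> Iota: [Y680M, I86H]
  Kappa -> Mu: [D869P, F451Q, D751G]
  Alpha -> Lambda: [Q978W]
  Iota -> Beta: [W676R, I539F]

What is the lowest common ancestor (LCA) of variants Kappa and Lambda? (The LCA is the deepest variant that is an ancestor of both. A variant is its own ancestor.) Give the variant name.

Path from root to Kappa: Delta -> Kappa
  ancestors of Kappa: {Delta, Kappa}
Path from root to Lambda: Delta -> Alpha -> Lambda
  ancestors of Lambda: {Delta, Alpha, Lambda}
Common ancestors: {Delta}
Walk up from Lambda: Lambda (not in ancestors of Kappa), Alpha (not in ancestors of Kappa), Delta (in ancestors of Kappa)
Deepest common ancestor (LCA) = Delta

Answer: Delta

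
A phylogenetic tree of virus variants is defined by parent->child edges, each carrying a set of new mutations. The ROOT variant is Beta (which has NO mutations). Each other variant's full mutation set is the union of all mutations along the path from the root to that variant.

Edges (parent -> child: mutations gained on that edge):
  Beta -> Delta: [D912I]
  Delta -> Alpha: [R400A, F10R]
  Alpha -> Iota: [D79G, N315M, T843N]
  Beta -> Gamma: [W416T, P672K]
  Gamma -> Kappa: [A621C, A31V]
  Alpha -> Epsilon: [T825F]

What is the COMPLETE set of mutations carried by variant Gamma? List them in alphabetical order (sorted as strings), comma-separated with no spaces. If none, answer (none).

Answer: P672K,W416T

Derivation:
At Beta: gained [] -> total []
At Gamma: gained ['W416T', 'P672K'] -> total ['P672K', 'W416T']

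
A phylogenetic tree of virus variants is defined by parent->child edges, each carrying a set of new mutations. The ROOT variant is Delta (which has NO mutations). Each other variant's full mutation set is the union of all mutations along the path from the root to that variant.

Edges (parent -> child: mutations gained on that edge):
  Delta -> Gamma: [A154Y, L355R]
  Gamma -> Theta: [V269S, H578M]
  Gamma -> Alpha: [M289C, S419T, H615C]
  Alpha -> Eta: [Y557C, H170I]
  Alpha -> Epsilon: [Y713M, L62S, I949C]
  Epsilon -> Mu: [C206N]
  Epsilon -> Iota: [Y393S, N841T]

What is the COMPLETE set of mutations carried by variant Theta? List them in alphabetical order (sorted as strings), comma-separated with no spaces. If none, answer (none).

At Delta: gained [] -> total []
At Gamma: gained ['A154Y', 'L355R'] -> total ['A154Y', 'L355R']
At Theta: gained ['V269S', 'H578M'] -> total ['A154Y', 'H578M', 'L355R', 'V269S']

Answer: A154Y,H578M,L355R,V269S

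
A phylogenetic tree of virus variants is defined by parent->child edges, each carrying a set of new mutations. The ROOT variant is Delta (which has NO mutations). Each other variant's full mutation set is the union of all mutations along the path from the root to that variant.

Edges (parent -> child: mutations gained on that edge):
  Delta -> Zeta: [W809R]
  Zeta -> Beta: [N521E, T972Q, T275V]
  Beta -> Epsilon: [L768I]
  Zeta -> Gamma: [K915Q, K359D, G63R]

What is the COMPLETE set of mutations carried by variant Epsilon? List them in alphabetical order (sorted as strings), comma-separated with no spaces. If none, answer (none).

At Delta: gained [] -> total []
At Zeta: gained ['W809R'] -> total ['W809R']
At Beta: gained ['N521E', 'T972Q', 'T275V'] -> total ['N521E', 'T275V', 'T972Q', 'W809R']
At Epsilon: gained ['L768I'] -> total ['L768I', 'N521E', 'T275V', 'T972Q', 'W809R']

Answer: L768I,N521E,T275V,T972Q,W809R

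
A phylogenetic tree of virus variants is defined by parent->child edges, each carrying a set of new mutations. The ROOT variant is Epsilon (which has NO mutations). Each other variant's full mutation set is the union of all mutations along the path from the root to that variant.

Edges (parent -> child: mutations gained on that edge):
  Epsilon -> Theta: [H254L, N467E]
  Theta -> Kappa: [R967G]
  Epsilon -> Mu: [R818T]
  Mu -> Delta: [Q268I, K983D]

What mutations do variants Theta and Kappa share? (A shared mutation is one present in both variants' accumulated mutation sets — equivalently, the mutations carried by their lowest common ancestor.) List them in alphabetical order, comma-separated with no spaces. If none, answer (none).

Accumulating mutations along path to Theta:
  At Epsilon: gained [] -> total []
  At Theta: gained ['H254L', 'N467E'] -> total ['H254L', 'N467E']
Mutations(Theta) = ['H254L', 'N467E']
Accumulating mutations along path to Kappa:
  At Epsilon: gained [] -> total []
  At Theta: gained ['H254L', 'N467E'] -> total ['H254L', 'N467E']
  At Kappa: gained ['R967G'] -> total ['H254L', 'N467E', 'R967G']
Mutations(Kappa) = ['H254L', 'N467E', 'R967G']
Intersection: ['H254L', 'N467E'] ∩ ['H254L', 'N467E', 'R967G'] = ['H254L', 'N467E']

Answer: H254L,N467E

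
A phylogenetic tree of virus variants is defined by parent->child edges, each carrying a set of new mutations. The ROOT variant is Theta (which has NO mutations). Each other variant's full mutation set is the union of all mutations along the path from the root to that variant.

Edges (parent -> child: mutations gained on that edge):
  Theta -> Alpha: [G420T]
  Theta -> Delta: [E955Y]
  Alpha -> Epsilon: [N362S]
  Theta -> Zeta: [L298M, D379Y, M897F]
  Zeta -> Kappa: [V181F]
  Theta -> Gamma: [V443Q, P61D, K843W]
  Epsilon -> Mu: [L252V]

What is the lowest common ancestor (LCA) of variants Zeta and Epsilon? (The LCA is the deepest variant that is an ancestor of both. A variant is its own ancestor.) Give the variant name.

Path from root to Zeta: Theta -> Zeta
  ancestors of Zeta: {Theta, Zeta}
Path from root to Epsilon: Theta -> Alpha -> Epsilon
  ancestors of Epsilon: {Theta, Alpha, Epsilon}
Common ancestors: {Theta}
Walk up from Epsilon: Epsilon (not in ancestors of Zeta), Alpha (not in ancestors of Zeta), Theta (in ancestors of Zeta)
Deepest common ancestor (LCA) = Theta

Answer: Theta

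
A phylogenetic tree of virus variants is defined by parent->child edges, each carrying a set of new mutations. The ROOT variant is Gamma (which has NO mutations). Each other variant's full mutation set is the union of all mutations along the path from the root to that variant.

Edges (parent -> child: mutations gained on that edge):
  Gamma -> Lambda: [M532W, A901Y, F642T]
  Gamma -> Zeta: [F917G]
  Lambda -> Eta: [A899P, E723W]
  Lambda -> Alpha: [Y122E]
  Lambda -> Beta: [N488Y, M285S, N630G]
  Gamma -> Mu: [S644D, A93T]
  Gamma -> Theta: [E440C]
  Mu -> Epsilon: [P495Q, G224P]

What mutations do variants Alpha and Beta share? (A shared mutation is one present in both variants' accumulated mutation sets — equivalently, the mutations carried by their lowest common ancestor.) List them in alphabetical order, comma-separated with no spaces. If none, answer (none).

Accumulating mutations along path to Alpha:
  At Gamma: gained [] -> total []
  At Lambda: gained ['M532W', 'A901Y', 'F642T'] -> total ['A901Y', 'F642T', 'M532W']
  At Alpha: gained ['Y122E'] -> total ['A901Y', 'F642T', 'M532W', 'Y122E']
Mutations(Alpha) = ['A901Y', 'F642T', 'M532W', 'Y122E']
Accumulating mutations along path to Beta:
  At Gamma: gained [] -> total []
  At Lambda: gained ['M532W', 'A901Y', 'F642T'] -> total ['A901Y', 'F642T', 'M532W']
  At Beta: gained ['N488Y', 'M285S', 'N630G'] -> total ['A901Y', 'F642T', 'M285S', 'M532W', 'N488Y', 'N630G']
Mutations(Beta) = ['A901Y', 'F642T', 'M285S', 'M532W', 'N488Y', 'N630G']
Intersection: ['A901Y', 'F642T', 'M532W', 'Y122E'] ∩ ['A901Y', 'F642T', 'M285S', 'M532W', 'N488Y', 'N630G'] = ['A901Y', 'F642T', 'M532W']

Answer: A901Y,F642T,M532W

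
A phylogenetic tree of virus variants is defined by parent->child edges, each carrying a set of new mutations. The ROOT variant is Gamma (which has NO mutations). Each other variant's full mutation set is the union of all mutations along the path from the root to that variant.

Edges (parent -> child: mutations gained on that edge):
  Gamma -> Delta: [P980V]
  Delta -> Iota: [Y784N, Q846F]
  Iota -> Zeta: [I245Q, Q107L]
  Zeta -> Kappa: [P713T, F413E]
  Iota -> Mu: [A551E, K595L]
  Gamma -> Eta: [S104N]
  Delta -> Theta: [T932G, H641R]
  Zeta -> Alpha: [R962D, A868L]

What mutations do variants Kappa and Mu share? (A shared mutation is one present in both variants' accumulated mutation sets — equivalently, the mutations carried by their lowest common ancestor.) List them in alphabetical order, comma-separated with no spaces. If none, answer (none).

Accumulating mutations along path to Kappa:
  At Gamma: gained [] -> total []
  At Delta: gained ['P980V'] -> total ['P980V']
  At Iota: gained ['Y784N', 'Q846F'] -> total ['P980V', 'Q846F', 'Y784N']
  At Zeta: gained ['I245Q', 'Q107L'] -> total ['I245Q', 'P980V', 'Q107L', 'Q846F', 'Y784N']
  At Kappa: gained ['P713T', 'F413E'] -> total ['F413E', 'I245Q', 'P713T', 'P980V', 'Q107L', 'Q846F', 'Y784N']
Mutations(Kappa) = ['F413E', 'I245Q', 'P713T', 'P980V', 'Q107L', 'Q846F', 'Y784N']
Accumulating mutations along path to Mu:
  At Gamma: gained [] -> total []
  At Delta: gained ['P980V'] -> total ['P980V']
  At Iota: gained ['Y784N', 'Q846F'] -> total ['P980V', 'Q846F', 'Y784N']
  At Mu: gained ['A551E', 'K595L'] -> total ['A551E', 'K595L', 'P980V', 'Q846F', 'Y784N']
Mutations(Mu) = ['A551E', 'K595L', 'P980V', 'Q846F', 'Y784N']
Intersection: ['F413E', 'I245Q', 'P713T', 'P980V', 'Q107L', 'Q846F', 'Y784N'] ∩ ['A551E', 'K595L', 'P980V', 'Q846F', 'Y784N'] = ['P980V', 'Q846F', 'Y784N']

Answer: P980V,Q846F,Y784N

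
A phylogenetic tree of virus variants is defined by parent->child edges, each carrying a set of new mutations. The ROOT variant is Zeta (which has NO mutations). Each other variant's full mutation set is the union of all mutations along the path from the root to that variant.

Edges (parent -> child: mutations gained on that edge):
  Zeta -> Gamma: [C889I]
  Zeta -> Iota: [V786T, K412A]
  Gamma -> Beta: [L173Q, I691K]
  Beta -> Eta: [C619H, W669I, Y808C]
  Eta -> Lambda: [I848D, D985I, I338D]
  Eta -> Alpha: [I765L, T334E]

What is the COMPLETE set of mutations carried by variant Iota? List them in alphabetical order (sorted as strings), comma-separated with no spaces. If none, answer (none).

At Zeta: gained [] -> total []
At Iota: gained ['V786T', 'K412A'] -> total ['K412A', 'V786T']

Answer: K412A,V786T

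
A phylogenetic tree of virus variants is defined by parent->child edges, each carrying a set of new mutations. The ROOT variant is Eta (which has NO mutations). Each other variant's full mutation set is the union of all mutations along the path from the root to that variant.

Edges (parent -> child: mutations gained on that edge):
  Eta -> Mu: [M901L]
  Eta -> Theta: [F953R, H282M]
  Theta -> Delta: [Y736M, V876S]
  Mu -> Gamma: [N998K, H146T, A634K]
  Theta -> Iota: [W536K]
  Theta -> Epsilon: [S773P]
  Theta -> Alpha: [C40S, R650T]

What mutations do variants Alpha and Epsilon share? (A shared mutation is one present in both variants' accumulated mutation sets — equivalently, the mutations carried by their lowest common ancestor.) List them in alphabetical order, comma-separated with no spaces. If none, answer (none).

Accumulating mutations along path to Alpha:
  At Eta: gained [] -> total []
  At Theta: gained ['F953R', 'H282M'] -> total ['F953R', 'H282M']
  At Alpha: gained ['C40S', 'R650T'] -> total ['C40S', 'F953R', 'H282M', 'R650T']
Mutations(Alpha) = ['C40S', 'F953R', 'H282M', 'R650T']
Accumulating mutations along path to Epsilon:
  At Eta: gained [] -> total []
  At Theta: gained ['F953R', 'H282M'] -> total ['F953R', 'H282M']
  At Epsilon: gained ['S773P'] -> total ['F953R', 'H282M', 'S773P']
Mutations(Epsilon) = ['F953R', 'H282M', 'S773P']
Intersection: ['C40S', 'F953R', 'H282M', 'R650T'] ∩ ['F953R', 'H282M', 'S773P'] = ['F953R', 'H282M']

Answer: F953R,H282M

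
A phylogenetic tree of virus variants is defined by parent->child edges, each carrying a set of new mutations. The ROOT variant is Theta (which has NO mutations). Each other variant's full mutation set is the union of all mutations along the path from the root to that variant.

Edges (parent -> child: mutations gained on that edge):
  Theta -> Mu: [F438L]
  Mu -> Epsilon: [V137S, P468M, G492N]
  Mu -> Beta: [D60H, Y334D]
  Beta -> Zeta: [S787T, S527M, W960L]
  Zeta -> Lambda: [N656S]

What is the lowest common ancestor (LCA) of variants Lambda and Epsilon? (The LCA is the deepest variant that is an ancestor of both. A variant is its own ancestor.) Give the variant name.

Answer: Mu

Derivation:
Path from root to Lambda: Theta -> Mu -> Beta -> Zeta -> Lambda
  ancestors of Lambda: {Theta, Mu, Beta, Zeta, Lambda}
Path from root to Epsilon: Theta -> Mu -> Epsilon
  ancestors of Epsilon: {Theta, Mu, Epsilon}
Common ancestors: {Theta, Mu}
Walk up from Epsilon: Epsilon (not in ancestors of Lambda), Mu (in ancestors of Lambda), Theta (in ancestors of Lambda)
Deepest common ancestor (LCA) = Mu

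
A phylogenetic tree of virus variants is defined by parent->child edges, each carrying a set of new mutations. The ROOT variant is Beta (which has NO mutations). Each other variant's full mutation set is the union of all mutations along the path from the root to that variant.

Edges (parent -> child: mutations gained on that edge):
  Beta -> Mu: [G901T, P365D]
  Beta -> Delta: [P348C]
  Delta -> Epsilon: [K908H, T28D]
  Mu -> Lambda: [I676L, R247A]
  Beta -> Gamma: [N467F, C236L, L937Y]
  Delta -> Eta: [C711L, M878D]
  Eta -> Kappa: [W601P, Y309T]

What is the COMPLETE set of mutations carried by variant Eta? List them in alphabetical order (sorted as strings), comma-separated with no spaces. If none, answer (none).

Answer: C711L,M878D,P348C

Derivation:
At Beta: gained [] -> total []
At Delta: gained ['P348C'] -> total ['P348C']
At Eta: gained ['C711L', 'M878D'] -> total ['C711L', 'M878D', 'P348C']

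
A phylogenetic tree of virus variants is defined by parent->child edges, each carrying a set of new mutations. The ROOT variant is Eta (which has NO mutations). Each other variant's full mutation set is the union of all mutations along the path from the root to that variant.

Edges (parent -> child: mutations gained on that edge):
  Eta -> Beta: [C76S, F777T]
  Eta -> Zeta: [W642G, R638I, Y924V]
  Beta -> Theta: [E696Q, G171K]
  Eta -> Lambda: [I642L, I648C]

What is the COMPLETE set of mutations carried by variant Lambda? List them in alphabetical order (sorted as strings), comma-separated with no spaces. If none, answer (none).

Answer: I642L,I648C

Derivation:
At Eta: gained [] -> total []
At Lambda: gained ['I642L', 'I648C'] -> total ['I642L', 'I648C']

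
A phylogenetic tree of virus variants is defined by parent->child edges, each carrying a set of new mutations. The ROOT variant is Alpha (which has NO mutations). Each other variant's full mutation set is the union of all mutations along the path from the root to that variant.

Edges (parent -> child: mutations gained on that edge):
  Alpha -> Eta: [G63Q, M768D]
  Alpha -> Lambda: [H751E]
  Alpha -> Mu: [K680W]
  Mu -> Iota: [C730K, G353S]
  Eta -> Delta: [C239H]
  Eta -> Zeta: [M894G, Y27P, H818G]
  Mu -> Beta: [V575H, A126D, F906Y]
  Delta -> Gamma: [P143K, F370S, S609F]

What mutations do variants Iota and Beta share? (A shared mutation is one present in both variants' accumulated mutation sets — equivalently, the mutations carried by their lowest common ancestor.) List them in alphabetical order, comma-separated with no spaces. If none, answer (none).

Answer: K680W

Derivation:
Accumulating mutations along path to Iota:
  At Alpha: gained [] -> total []
  At Mu: gained ['K680W'] -> total ['K680W']
  At Iota: gained ['C730K', 'G353S'] -> total ['C730K', 'G353S', 'K680W']
Mutations(Iota) = ['C730K', 'G353S', 'K680W']
Accumulating mutations along path to Beta:
  At Alpha: gained [] -> total []
  At Mu: gained ['K680W'] -> total ['K680W']
  At Beta: gained ['V575H', 'A126D', 'F906Y'] -> total ['A126D', 'F906Y', 'K680W', 'V575H']
Mutations(Beta) = ['A126D', 'F906Y', 'K680W', 'V575H']
Intersection: ['C730K', 'G353S', 'K680W'] ∩ ['A126D', 'F906Y', 'K680W', 'V575H'] = ['K680W']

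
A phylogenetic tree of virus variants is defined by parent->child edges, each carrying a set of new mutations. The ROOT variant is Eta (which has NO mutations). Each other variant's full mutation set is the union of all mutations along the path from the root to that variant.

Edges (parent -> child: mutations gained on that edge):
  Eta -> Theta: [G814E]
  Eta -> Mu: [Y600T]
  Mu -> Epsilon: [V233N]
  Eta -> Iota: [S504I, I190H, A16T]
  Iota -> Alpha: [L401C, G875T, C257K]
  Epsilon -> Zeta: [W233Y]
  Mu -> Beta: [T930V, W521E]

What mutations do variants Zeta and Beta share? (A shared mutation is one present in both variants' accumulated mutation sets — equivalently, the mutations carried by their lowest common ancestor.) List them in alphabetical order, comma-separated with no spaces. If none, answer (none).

Accumulating mutations along path to Zeta:
  At Eta: gained [] -> total []
  At Mu: gained ['Y600T'] -> total ['Y600T']
  At Epsilon: gained ['V233N'] -> total ['V233N', 'Y600T']
  At Zeta: gained ['W233Y'] -> total ['V233N', 'W233Y', 'Y600T']
Mutations(Zeta) = ['V233N', 'W233Y', 'Y600T']
Accumulating mutations along path to Beta:
  At Eta: gained [] -> total []
  At Mu: gained ['Y600T'] -> total ['Y600T']
  At Beta: gained ['T930V', 'W521E'] -> total ['T930V', 'W521E', 'Y600T']
Mutations(Beta) = ['T930V', 'W521E', 'Y600T']
Intersection: ['V233N', 'W233Y', 'Y600T'] ∩ ['T930V', 'W521E', 'Y600T'] = ['Y600T']

Answer: Y600T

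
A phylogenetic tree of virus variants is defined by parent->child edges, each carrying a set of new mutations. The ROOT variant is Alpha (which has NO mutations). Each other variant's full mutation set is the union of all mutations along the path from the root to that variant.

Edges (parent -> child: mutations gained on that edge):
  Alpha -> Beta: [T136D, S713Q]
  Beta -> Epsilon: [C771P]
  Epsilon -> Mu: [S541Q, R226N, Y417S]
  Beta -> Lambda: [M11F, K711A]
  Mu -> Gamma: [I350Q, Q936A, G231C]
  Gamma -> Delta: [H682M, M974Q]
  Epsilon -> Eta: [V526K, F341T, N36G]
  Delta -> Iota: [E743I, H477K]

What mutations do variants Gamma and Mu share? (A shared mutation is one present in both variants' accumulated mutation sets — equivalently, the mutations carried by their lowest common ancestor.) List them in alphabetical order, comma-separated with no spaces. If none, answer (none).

Accumulating mutations along path to Gamma:
  At Alpha: gained [] -> total []
  At Beta: gained ['T136D', 'S713Q'] -> total ['S713Q', 'T136D']
  At Epsilon: gained ['C771P'] -> total ['C771P', 'S713Q', 'T136D']
  At Mu: gained ['S541Q', 'R226N', 'Y417S'] -> total ['C771P', 'R226N', 'S541Q', 'S713Q', 'T136D', 'Y417S']
  At Gamma: gained ['I350Q', 'Q936A', 'G231C'] -> total ['C771P', 'G231C', 'I350Q', 'Q936A', 'R226N', 'S541Q', 'S713Q', 'T136D', 'Y417S']
Mutations(Gamma) = ['C771P', 'G231C', 'I350Q', 'Q936A', 'R226N', 'S541Q', 'S713Q', 'T136D', 'Y417S']
Accumulating mutations along path to Mu:
  At Alpha: gained [] -> total []
  At Beta: gained ['T136D', 'S713Q'] -> total ['S713Q', 'T136D']
  At Epsilon: gained ['C771P'] -> total ['C771P', 'S713Q', 'T136D']
  At Mu: gained ['S541Q', 'R226N', 'Y417S'] -> total ['C771P', 'R226N', 'S541Q', 'S713Q', 'T136D', 'Y417S']
Mutations(Mu) = ['C771P', 'R226N', 'S541Q', 'S713Q', 'T136D', 'Y417S']
Intersection: ['C771P', 'G231C', 'I350Q', 'Q936A', 'R226N', 'S541Q', 'S713Q', 'T136D', 'Y417S'] ∩ ['C771P', 'R226N', 'S541Q', 'S713Q', 'T136D', 'Y417S'] = ['C771P', 'R226N', 'S541Q', 'S713Q', 'T136D', 'Y417S']

Answer: C771P,R226N,S541Q,S713Q,T136D,Y417S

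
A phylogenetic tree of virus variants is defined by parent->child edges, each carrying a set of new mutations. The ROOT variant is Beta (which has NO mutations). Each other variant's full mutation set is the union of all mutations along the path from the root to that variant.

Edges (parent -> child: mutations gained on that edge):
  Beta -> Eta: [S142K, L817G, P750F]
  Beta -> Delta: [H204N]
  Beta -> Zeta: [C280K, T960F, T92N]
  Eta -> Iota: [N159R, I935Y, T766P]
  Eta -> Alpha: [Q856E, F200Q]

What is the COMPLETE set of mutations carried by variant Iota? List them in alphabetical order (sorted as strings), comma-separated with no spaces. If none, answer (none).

At Beta: gained [] -> total []
At Eta: gained ['S142K', 'L817G', 'P750F'] -> total ['L817G', 'P750F', 'S142K']
At Iota: gained ['N159R', 'I935Y', 'T766P'] -> total ['I935Y', 'L817G', 'N159R', 'P750F', 'S142K', 'T766P']

Answer: I935Y,L817G,N159R,P750F,S142K,T766P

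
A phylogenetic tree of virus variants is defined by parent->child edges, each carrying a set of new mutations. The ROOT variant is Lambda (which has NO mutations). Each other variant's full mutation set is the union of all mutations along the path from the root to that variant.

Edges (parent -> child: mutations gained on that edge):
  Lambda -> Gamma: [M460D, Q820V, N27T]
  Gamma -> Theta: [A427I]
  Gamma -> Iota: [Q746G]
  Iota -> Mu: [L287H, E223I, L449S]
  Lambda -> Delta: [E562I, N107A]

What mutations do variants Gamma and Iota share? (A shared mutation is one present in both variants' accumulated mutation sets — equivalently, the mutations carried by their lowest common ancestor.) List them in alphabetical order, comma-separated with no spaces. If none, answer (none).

Answer: M460D,N27T,Q820V

Derivation:
Accumulating mutations along path to Gamma:
  At Lambda: gained [] -> total []
  At Gamma: gained ['M460D', 'Q820V', 'N27T'] -> total ['M460D', 'N27T', 'Q820V']
Mutations(Gamma) = ['M460D', 'N27T', 'Q820V']
Accumulating mutations along path to Iota:
  At Lambda: gained [] -> total []
  At Gamma: gained ['M460D', 'Q820V', 'N27T'] -> total ['M460D', 'N27T', 'Q820V']
  At Iota: gained ['Q746G'] -> total ['M460D', 'N27T', 'Q746G', 'Q820V']
Mutations(Iota) = ['M460D', 'N27T', 'Q746G', 'Q820V']
Intersection: ['M460D', 'N27T', 'Q820V'] ∩ ['M460D', 'N27T', 'Q746G', 'Q820V'] = ['M460D', 'N27T', 'Q820V']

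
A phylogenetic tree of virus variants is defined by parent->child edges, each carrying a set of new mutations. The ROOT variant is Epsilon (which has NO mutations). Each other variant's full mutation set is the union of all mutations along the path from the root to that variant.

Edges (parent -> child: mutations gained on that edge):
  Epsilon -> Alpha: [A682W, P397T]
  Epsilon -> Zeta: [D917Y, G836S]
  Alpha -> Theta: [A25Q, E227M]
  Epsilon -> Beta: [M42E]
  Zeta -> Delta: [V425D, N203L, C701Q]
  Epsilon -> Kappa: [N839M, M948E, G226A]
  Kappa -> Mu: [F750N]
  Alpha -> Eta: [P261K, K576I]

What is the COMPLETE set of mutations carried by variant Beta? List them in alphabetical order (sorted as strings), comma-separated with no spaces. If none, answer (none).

Answer: M42E

Derivation:
At Epsilon: gained [] -> total []
At Beta: gained ['M42E'] -> total ['M42E']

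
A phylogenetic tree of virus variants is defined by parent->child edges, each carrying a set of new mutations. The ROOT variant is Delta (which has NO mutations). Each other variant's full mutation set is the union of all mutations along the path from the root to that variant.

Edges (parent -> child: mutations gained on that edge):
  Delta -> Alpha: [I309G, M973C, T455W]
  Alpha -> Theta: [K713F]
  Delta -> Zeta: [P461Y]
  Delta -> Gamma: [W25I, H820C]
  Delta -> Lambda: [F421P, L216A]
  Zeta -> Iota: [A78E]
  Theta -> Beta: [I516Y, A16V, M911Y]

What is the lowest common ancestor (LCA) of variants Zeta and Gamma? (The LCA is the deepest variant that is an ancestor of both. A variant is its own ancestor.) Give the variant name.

Path from root to Zeta: Delta -> Zeta
  ancestors of Zeta: {Delta, Zeta}
Path from root to Gamma: Delta -> Gamma
  ancestors of Gamma: {Delta, Gamma}
Common ancestors: {Delta}
Walk up from Gamma: Gamma (not in ancestors of Zeta), Delta (in ancestors of Zeta)
Deepest common ancestor (LCA) = Delta

Answer: Delta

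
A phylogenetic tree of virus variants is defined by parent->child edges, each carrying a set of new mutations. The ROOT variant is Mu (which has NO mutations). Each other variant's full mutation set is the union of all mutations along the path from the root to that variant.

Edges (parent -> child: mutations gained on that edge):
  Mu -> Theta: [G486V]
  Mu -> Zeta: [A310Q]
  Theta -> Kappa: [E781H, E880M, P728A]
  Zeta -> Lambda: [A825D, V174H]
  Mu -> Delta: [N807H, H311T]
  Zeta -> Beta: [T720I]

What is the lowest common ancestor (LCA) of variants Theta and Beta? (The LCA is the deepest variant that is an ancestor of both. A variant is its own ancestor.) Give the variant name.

Answer: Mu

Derivation:
Path from root to Theta: Mu -> Theta
  ancestors of Theta: {Mu, Theta}
Path from root to Beta: Mu -> Zeta -> Beta
  ancestors of Beta: {Mu, Zeta, Beta}
Common ancestors: {Mu}
Walk up from Beta: Beta (not in ancestors of Theta), Zeta (not in ancestors of Theta), Mu (in ancestors of Theta)
Deepest common ancestor (LCA) = Mu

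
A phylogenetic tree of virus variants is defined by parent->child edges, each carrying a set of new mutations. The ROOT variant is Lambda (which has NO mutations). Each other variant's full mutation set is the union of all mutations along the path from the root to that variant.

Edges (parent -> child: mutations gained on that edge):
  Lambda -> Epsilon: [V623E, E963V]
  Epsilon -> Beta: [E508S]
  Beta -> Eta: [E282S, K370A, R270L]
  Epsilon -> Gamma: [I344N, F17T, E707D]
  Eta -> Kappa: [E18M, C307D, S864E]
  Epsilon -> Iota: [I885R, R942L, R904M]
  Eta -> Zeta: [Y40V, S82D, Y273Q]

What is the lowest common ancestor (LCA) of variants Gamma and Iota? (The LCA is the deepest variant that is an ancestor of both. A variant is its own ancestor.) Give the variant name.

Answer: Epsilon

Derivation:
Path from root to Gamma: Lambda -> Epsilon -> Gamma
  ancestors of Gamma: {Lambda, Epsilon, Gamma}
Path from root to Iota: Lambda -> Epsilon -> Iota
  ancestors of Iota: {Lambda, Epsilon, Iota}
Common ancestors: {Lambda, Epsilon}
Walk up from Iota: Iota (not in ancestors of Gamma), Epsilon (in ancestors of Gamma), Lambda (in ancestors of Gamma)
Deepest common ancestor (LCA) = Epsilon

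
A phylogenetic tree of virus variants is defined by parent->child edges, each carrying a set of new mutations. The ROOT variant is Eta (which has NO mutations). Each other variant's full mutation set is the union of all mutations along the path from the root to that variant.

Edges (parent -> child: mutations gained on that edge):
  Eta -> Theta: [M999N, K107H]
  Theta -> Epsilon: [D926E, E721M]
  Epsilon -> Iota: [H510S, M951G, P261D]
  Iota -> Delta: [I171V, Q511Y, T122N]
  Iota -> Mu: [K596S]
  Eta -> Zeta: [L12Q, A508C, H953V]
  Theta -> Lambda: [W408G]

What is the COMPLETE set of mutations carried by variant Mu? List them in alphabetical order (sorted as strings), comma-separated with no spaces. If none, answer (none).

Answer: D926E,E721M,H510S,K107H,K596S,M951G,M999N,P261D

Derivation:
At Eta: gained [] -> total []
At Theta: gained ['M999N', 'K107H'] -> total ['K107H', 'M999N']
At Epsilon: gained ['D926E', 'E721M'] -> total ['D926E', 'E721M', 'K107H', 'M999N']
At Iota: gained ['H510S', 'M951G', 'P261D'] -> total ['D926E', 'E721M', 'H510S', 'K107H', 'M951G', 'M999N', 'P261D']
At Mu: gained ['K596S'] -> total ['D926E', 'E721M', 'H510S', 'K107H', 'K596S', 'M951G', 'M999N', 'P261D']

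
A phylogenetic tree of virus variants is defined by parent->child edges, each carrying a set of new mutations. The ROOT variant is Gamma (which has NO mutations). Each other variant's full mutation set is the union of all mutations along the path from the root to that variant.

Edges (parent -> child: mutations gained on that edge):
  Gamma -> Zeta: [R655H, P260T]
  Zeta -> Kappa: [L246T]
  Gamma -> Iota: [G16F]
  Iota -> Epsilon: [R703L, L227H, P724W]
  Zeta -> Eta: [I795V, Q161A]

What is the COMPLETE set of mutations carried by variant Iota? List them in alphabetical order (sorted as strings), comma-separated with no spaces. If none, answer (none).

Answer: G16F

Derivation:
At Gamma: gained [] -> total []
At Iota: gained ['G16F'] -> total ['G16F']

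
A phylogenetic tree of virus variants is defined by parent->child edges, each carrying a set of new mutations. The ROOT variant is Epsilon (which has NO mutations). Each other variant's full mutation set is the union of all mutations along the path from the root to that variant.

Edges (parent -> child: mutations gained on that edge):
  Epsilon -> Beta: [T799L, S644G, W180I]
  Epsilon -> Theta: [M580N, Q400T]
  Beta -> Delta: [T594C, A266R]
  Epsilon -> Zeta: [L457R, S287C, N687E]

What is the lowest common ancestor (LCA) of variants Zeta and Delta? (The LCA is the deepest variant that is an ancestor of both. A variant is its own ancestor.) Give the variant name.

Answer: Epsilon

Derivation:
Path from root to Zeta: Epsilon -> Zeta
  ancestors of Zeta: {Epsilon, Zeta}
Path from root to Delta: Epsilon -> Beta -> Delta
  ancestors of Delta: {Epsilon, Beta, Delta}
Common ancestors: {Epsilon}
Walk up from Delta: Delta (not in ancestors of Zeta), Beta (not in ancestors of Zeta), Epsilon (in ancestors of Zeta)
Deepest common ancestor (LCA) = Epsilon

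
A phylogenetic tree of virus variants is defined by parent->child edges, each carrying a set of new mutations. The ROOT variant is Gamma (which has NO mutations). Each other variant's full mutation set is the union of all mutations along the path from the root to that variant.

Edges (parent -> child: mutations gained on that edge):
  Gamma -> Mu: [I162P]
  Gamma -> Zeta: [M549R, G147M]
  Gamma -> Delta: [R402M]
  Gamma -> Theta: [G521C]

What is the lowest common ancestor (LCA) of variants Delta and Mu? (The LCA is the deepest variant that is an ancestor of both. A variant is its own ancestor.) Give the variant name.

Answer: Gamma

Derivation:
Path from root to Delta: Gamma -> Delta
  ancestors of Delta: {Gamma, Delta}
Path from root to Mu: Gamma -> Mu
  ancestors of Mu: {Gamma, Mu}
Common ancestors: {Gamma}
Walk up from Mu: Mu (not in ancestors of Delta), Gamma (in ancestors of Delta)
Deepest common ancestor (LCA) = Gamma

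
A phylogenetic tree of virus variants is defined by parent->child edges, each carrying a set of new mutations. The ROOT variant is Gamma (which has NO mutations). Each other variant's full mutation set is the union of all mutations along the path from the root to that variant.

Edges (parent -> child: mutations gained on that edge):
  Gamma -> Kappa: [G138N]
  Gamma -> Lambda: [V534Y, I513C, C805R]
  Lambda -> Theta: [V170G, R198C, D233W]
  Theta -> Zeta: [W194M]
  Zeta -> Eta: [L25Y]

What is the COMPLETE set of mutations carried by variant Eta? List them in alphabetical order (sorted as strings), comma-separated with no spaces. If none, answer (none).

At Gamma: gained [] -> total []
At Lambda: gained ['V534Y', 'I513C', 'C805R'] -> total ['C805R', 'I513C', 'V534Y']
At Theta: gained ['V170G', 'R198C', 'D233W'] -> total ['C805R', 'D233W', 'I513C', 'R198C', 'V170G', 'V534Y']
At Zeta: gained ['W194M'] -> total ['C805R', 'D233W', 'I513C', 'R198C', 'V170G', 'V534Y', 'W194M']
At Eta: gained ['L25Y'] -> total ['C805R', 'D233W', 'I513C', 'L25Y', 'R198C', 'V170G', 'V534Y', 'W194M']

Answer: C805R,D233W,I513C,L25Y,R198C,V170G,V534Y,W194M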